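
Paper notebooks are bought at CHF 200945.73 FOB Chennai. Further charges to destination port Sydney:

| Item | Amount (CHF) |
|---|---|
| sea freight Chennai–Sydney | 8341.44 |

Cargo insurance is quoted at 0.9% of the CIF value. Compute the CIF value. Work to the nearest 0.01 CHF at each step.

Let C be the CIF value. C = FOB price + freight + 0.9% × C
C − 0.9% × C = 200945.73 + 8341.44
0.991 × C = 209287.17
C = 209287.17 / 0.991 = 211187.86
Insurance premium = 0.9% × 211187.86 = 1900.69

CIF value: CHF 211187.86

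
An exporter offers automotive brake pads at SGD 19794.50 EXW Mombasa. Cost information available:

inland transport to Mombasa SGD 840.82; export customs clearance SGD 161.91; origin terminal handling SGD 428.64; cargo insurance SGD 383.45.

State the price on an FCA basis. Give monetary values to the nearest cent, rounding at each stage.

Not relevant to the conversion: insurance, origin terminal — on the buyer under both terms; not part of either seller's price.
From EXW to FCA, the seller additionally bears: inland to port, export clearance.
FCA price = 19794.50 + 840.82 + 161.91 = 20797.23

FCA price: SGD 20797.23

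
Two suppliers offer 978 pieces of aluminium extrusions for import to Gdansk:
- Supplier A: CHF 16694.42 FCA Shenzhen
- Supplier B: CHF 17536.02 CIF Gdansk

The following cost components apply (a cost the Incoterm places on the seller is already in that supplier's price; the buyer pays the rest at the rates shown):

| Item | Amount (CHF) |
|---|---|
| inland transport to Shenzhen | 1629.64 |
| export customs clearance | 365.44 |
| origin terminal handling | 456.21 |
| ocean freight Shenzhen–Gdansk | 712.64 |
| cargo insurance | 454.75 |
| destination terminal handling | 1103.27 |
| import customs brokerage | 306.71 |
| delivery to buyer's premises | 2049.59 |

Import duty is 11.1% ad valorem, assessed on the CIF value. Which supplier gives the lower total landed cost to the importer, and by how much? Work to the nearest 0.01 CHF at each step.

Supplier B is cheaper by CHF 868.80

Supplier A (FCA):
CIF value = FCA price + origin terminal + freight + insurance = 16694.42 + 456.21 + 712.64 + 454.75 = 18318.02
Import duty = 18318.02 × 11.1% = 2033.30
Buyer bears (A): 456.21 + 712.64 + 454.75 + 1103.27 + 306.71 + 2049.59 = 5083.17
Landed cost (A) = invoice 16694.42 + 5083.17 + duty 2033.30 = 23810.89
Supplier B (CIF):
The CIF price already equals the CIF value: 17536.02
Import duty = 17536.02 × 11.1% = 1946.50
Buyer bears (B): 1103.27 + 306.71 + 2049.59 = 3459.57
Landed cost (B) = invoice 17536.02 + 3459.57 + duty 1946.50 = 22942.09
Difference = |23810.89 − 22942.09| = 868.80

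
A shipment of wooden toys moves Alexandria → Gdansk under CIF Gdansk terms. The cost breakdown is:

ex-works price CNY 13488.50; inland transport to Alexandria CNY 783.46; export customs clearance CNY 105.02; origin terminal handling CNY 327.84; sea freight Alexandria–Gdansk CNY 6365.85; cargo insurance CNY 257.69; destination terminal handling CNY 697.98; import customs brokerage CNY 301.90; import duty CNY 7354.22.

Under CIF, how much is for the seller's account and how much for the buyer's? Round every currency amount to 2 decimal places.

Seller: CNY 21328.36; buyer: CNY 8354.10

CIF: the seller pays costs through ocean freight and marine insurance to the destination port.
Seller's account: goods 13488.50 + inland to port 783.46 + export clearance 105.02 + origin terminal 327.84 + freight 6365.85 + insurance 257.69 = 21328.36
Buyer's account: destination terminal 697.98 + brokerage 301.90 + duty 7354.22 = 8354.10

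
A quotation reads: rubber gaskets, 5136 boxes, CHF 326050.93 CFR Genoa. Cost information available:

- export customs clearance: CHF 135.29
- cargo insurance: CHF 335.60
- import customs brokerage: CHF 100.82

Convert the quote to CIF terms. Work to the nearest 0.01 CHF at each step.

CIF price: CHF 326386.53

Not relevant to the conversion: export clearance — on the seller under both CFR and CIF; already in the CFR price and stays in the CIF price. brokerage — on the buyer under both terms; not part of either seller's price.
From CFR to CIF, the seller additionally bears: insurance.
CIF price = 326050.93 + 335.60 = 326386.53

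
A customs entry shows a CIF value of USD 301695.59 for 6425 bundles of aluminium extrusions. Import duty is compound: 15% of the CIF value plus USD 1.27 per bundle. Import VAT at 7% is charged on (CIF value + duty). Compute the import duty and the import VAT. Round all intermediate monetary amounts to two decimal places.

Import duty: USD 53414.09; import VAT: USD 24857.68

Ad valorem component: 301695.59 × 15% = 45254.34
Specific component: 6425 × 1.27 = 8159.75
Import duty = 45254.34 + 8159.75 = 53414.09
VAT base = CIF + duty = 301695.59 + 53414.09 = 355109.68
Import VAT = 355109.68 × 7% = 24857.68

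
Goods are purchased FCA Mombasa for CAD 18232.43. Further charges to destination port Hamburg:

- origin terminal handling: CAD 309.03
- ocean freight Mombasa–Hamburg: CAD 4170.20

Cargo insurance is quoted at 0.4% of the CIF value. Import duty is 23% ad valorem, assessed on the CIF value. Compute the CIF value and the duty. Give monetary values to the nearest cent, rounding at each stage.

Let C be the CIF value. C = FCA price + pre-shipment costs + freight + 0.4% × C
C − 0.4% × C = 18232.43 + 309.03 + 4170.20
0.996 × C = 22711.66
C = 22711.66 / 0.996 = 22802.87
Insurance premium = 0.4% × 22802.87 = 91.21
Import duty = 22802.87 × 23% = 5244.66

CIF value: CAD 22802.87; import duty: CAD 5244.66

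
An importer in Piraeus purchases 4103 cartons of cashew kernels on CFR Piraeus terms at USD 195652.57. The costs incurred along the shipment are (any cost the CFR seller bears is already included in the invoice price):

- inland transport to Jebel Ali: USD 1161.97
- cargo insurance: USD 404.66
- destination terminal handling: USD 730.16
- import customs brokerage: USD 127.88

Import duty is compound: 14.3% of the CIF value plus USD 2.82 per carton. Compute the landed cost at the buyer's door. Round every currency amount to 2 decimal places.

CFR: the seller pays costs through ocean freight to the destination port, but not insurance.
Already in the invoice (seller's account under CFR): inland to port — exclude.
CIF value = CFR price + insurance = 195652.57 + 404.66 = 196057.23
Ad valorem component: 196057.23 × 14.3% = 28036.18
Specific component: 4103 × 2.82 = 11570.46
Import duty = 28036.18 + 11570.46 = 39606.64
Buyer bears: insurance 404.66 + destination terminal 730.16 + brokerage 127.88 + duty 39606.64 = 40869.34
Landed cost = invoice 195652.57 + 40869.34 = 236521.91

Total landed cost: USD 236521.91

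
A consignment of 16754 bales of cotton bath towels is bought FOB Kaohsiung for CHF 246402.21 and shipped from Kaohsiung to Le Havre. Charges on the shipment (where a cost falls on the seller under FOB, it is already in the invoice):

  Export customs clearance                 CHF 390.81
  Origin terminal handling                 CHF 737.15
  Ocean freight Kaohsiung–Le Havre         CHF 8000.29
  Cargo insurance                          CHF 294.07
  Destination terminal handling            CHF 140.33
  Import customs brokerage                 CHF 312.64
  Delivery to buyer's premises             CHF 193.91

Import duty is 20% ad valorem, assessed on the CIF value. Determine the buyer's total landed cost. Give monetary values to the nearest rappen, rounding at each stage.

Total landed cost: CHF 306282.76

FOB: the seller bears costs until goods are on board at the origin port; the buyer bears freight, insurance and all costs thereafter.
Already in the invoice (seller's account under FOB): export clearance, origin terminal — exclude.
CIF value = FOB price + freight + insurance = 246402.21 + 8000.29 + 294.07 = 254696.57
Import duty = 254696.57 × 20% = 50939.31
Buyer bears: freight 8000.29 + insurance 294.07 + destination terminal 140.33 + brokerage 312.64 + delivery 193.91 + duty 50939.31 = 59880.55
Landed cost = invoice 246402.21 + 59880.55 = 306282.76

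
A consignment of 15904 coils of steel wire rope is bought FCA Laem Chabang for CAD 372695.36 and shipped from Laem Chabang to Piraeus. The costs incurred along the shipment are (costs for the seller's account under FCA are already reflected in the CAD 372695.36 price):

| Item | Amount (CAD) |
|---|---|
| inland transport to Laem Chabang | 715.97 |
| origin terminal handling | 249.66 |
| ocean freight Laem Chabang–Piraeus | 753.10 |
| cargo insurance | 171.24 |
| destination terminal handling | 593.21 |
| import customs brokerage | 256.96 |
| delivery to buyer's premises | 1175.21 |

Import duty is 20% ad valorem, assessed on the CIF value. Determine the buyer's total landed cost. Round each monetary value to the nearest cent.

FCA: the seller delivers export-cleared goods to the carrier; the buyer bears costs from that point.
Already in the invoice (seller's account under FCA): inland to port — exclude.
CIF value = FCA price + origin terminal + freight + insurance = 372695.36 + 249.66 + 753.10 + 171.24 = 373869.36
Import duty = 373869.36 × 20% = 74773.87
Buyer bears: origin terminal 249.66 + freight 753.10 + insurance 171.24 + destination terminal 593.21 + brokerage 256.96 + delivery 1175.21 + duty 74773.87 = 77973.25
Landed cost = invoice 372695.36 + 77973.25 = 450668.61

Total landed cost: CAD 450668.61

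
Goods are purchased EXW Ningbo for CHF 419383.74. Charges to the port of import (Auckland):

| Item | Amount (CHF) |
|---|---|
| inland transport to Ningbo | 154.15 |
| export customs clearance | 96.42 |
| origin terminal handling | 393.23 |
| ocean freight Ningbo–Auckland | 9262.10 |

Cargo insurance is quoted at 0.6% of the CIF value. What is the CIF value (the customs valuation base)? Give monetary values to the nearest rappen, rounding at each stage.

CIF value: CHF 431880.93

Let C be the CIF value. C = EXW price + pre-shipment costs + freight + 0.6% × C
C − 0.6% × C = 419383.74 + 154.15 + 96.42 + 393.23 + 9262.10
0.994 × C = 429289.64
C = 429289.64 / 0.994 = 431880.93
Insurance premium = 0.6% × 431880.93 = 2591.29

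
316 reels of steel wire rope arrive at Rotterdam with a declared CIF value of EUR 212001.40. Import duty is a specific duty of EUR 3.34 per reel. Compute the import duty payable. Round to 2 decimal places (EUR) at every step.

Import duty: EUR 1055.44

Import duty = 316 × 3.34 = 1055.44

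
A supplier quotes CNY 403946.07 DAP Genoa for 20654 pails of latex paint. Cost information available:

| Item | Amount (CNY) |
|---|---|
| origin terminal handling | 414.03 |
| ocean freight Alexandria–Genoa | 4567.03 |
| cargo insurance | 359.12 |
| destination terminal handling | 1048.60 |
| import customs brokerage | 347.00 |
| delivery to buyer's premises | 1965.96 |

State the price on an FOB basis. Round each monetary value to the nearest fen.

Not relevant to the conversion: origin terminal — on the seller under both DAP and FOB; already in the DAP price and stays in the FOB price. brokerage — on the buyer under both terms; not part of either seller's price.
From DAP to FOB, the seller no longer bears: freight, insurance, destination terminal, delivery.
FOB price = 403946.07 − 4567.03 − 359.12 − 1048.60 − 1965.96 = 396005.36

FOB price: CNY 396005.36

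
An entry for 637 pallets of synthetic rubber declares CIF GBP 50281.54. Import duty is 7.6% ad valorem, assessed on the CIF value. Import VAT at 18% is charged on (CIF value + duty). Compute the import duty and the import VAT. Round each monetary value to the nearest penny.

Import duty = 50281.54 × 7.6% = 3821.40
VAT base = CIF + duty = 50281.54 + 3821.40 = 54102.94
Import VAT = 54102.94 × 18% = 9738.53

Import duty: GBP 3821.40; import VAT: GBP 9738.53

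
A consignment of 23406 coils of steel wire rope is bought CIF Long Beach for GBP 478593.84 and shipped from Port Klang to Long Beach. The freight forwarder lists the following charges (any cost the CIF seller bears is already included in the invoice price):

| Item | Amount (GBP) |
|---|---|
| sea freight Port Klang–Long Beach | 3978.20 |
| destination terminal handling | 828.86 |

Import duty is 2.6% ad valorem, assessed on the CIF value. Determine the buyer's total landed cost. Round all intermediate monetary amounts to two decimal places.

Total landed cost: GBP 491866.14

CIF: the seller pays costs through ocean freight and marine insurance to the destination port.
Already in the invoice (seller's account under CIF): freight — exclude.
The CIF price already equals the CIF value: 478593.84
Import duty = 478593.84 × 2.6% = 12443.44
Buyer bears: destination terminal 828.86 + duty 12443.44 = 13272.30
Landed cost = invoice 478593.84 + 13272.30 = 491866.14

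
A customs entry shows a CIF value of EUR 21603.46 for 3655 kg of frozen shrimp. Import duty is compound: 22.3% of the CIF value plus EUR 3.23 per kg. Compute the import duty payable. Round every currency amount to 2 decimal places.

Ad valorem component: 21603.46 × 22.3% = 4817.57
Specific component: 3655 × 3.23 = 11805.65
Import duty = 4817.57 + 11805.65 = 16623.22

Import duty: EUR 16623.22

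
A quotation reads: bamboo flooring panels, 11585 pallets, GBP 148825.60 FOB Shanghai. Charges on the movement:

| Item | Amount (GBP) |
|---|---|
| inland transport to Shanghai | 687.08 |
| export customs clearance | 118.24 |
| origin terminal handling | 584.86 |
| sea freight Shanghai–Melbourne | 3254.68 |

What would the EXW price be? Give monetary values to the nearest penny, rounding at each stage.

EXW price: GBP 147435.42

Not relevant to the conversion: freight — on the buyer under both terms; not part of either seller's price.
From FOB to EXW, the seller no longer bears: inland to port, export clearance, origin terminal.
EXW price = 148825.60 − 687.08 − 118.24 − 584.86 = 147435.42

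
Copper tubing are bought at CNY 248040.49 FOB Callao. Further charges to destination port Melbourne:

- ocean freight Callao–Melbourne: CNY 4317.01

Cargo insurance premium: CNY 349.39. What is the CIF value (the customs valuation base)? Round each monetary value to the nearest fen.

CIF = FOB price + freight + insurance
CIF = 248040.49 + 4317.01 + 349.39 = 252706.89

CIF value: CNY 252706.89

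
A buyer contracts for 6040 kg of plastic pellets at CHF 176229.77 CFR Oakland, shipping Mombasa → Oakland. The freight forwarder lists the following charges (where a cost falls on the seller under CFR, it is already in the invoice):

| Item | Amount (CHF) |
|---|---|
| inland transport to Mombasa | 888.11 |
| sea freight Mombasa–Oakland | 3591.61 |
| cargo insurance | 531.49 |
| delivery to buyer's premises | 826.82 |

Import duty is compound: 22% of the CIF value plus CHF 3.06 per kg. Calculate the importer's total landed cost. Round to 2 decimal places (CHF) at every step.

CFR: the seller pays costs through ocean freight to the destination port, but not insurance.
Already in the invoice (seller's account under CFR): inland to port, freight — exclude.
CIF value = CFR price + insurance = 176229.77 + 531.49 = 176761.26
Ad valorem component: 176761.26 × 22% = 38887.48
Specific component: 6040 × 3.06 = 18482.40
Import duty = 38887.48 + 18482.40 = 57369.88
Buyer bears: insurance 531.49 + delivery 826.82 + duty 57369.88 = 58728.19
Landed cost = invoice 176229.77 + 58728.19 = 234957.96

Total landed cost: CHF 234957.96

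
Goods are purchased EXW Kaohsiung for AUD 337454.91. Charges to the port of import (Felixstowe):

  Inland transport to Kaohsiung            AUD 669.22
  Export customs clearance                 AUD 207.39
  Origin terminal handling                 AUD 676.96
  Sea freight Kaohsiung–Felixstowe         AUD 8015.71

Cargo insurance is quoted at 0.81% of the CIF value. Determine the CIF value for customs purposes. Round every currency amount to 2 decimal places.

Let C be the CIF value. C = EXW price + pre-shipment costs + freight + 0.81% × C
C − 0.81% × C = 337454.91 + 669.22 + 207.39 + 676.96 + 8015.71
0.9919 × C = 347024.19
C = 347024.19 / 0.9919 = 349858.04
Insurance premium = 0.81% × 349858.04 = 2833.85

CIF value: AUD 349858.04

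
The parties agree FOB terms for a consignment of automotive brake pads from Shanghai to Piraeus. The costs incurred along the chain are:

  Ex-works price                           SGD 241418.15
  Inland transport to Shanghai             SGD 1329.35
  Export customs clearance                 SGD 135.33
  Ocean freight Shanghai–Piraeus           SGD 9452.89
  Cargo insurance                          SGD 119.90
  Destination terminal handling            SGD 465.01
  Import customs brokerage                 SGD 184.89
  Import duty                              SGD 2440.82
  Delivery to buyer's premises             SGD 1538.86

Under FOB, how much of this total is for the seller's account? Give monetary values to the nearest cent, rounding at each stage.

FOB: the seller bears costs until goods are on board at the origin port; the buyer bears freight, insurance and all costs thereafter.
Seller's account: goods 241418.15 + inland to port 1329.35 + export clearance 135.33 = 242882.83
Buyer's account: freight 9452.89 + insurance 119.90 + destination terminal 465.01 + brokerage 184.89 + duty 2440.82 + delivery 1538.86 = 14202.37

Seller's account: SGD 242882.83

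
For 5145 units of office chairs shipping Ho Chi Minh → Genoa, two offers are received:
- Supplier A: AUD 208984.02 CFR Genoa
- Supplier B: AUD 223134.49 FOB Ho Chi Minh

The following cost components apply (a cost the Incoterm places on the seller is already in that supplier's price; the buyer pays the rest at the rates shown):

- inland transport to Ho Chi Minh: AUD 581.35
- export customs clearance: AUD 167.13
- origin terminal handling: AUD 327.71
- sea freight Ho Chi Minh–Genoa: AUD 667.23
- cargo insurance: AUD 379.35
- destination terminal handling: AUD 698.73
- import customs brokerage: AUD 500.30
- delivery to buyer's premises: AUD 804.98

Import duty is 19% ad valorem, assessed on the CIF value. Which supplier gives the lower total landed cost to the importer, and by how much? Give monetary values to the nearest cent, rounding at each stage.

Supplier A (CFR):
CIF value = CFR price + insurance = 208984.02 + 379.35 = 209363.37
Import duty = 209363.37 × 19% = 39779.04
Buyer bears (A): 379.35 + 698.73 + 500.30 + 804.98 = 2383.36
Landed cost (A) = invoice 208984.02 + 2383.36 + duty 39779.04 = 251146.42
Supplier B (FOB):
CIF value = FOB price + freight + insurance = 223134.49 + 667.23 + 379.35 = 224181.07
Import duty = 224181.07 × 19% = 42594.40
Buyer bears (B): 667.23 + 379.35 + 698.73 + 500.30 + 804.98 = 3050.59
Landed cost (B) = invoice 223134.49 + 3050.59 + duty 42594.40 = 268779.48
Difference = |251146.42 − 268779.48| = 17633.06

Supplier A is cheaper by AUD 17633.06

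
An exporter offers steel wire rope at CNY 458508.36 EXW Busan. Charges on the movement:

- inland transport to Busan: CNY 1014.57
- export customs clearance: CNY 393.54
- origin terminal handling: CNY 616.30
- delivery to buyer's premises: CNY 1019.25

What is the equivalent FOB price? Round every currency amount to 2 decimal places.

FOB price: CNY 460532.77

Not relevant to the conversion: delivery — on the buyer under both terms; not part of either seller's price.
From EXW to FOB, the seller additionally bears: inland to port, export clearance, origin terminal.
FOB price = 458508.36 + 1014.57 + 393.54 + 616.30 = 460532.77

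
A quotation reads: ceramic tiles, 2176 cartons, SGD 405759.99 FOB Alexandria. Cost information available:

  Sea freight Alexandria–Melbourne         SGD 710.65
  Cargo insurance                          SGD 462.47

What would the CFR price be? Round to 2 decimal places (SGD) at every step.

Not relevant to the conversion: insurance — on the buyer under both terms; not part of either seller's price.
From FOB to CFR, the seller additionally bears: freight.
CFR price = 405759.99 + 710.65 = 406470.64

CFR price: SGD 406470.64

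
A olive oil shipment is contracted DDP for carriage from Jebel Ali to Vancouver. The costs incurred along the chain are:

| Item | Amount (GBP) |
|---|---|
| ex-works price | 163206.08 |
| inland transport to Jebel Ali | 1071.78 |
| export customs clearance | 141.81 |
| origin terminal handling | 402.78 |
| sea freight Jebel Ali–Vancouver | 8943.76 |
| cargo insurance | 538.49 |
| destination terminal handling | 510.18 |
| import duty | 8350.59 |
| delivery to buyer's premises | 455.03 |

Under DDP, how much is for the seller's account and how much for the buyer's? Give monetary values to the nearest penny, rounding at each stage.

DDP: the seller bears all costs including import duty.
Seller's account: goods 163206.08 + inland to port 1071.78 + export clearance 141.81 + origin terminal 402.78 + freight 8943.76 + insurance 538.49 + destination terminal 510.18 + duty 8350.59 + delivery 455.03 = 183620.50
Buyer's account: 0.00

Seller: GBP 183620.50; buyer: GBP 0.00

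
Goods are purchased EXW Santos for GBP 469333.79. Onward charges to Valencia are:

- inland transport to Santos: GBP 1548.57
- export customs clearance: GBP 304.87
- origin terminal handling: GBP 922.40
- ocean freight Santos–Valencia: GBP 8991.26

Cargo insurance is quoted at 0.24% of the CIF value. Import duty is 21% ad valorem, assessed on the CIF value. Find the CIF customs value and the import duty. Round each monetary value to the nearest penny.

CIF value: GBP 482258.31; import duty: GBP 101274.25

Let C be the CIF value. C = EXW price + pre-shipment costs + freight + 0.24% × C
C − 0.24% × C = 469333.79 + 1548.57 + 304.87 + 922.40 + 8991.26
0.9976 × C = 481100.89
C = 481100.89 / 0.9976 = 482258.31
Insurance premium = 0.24% × 482258.31 = 1157.42
Import duty = 482258.31 × 21% = 101274.25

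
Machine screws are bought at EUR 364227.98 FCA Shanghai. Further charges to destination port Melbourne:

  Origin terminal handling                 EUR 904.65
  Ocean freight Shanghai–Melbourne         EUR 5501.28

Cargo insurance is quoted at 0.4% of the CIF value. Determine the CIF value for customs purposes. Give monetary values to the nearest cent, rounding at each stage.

CIF value: EUR 372122.40

Let C be the CIF value. C = FCA price + pre-shipment costs + freight + 0.4% × C
C − 0.4% × C = 364227.98 + 904.65 + 5501.28
0.996 × C = 370633.91
C = 370633.91 / 0.996 = 372122.40
Insurance premium = 0.4% × 372122.40 = 1488.49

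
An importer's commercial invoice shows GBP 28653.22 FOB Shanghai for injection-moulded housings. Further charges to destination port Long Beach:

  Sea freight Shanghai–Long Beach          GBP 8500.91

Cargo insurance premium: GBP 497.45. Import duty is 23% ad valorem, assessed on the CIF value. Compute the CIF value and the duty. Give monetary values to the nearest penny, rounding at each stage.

CIF value: GBP 37651.58; import duty: GBP 8659.86

CIF = FOB price + freight + insurance
CIF = 28653.22 + 8500.91 + 497.45 = 37651.58
Import duty = 37651.58 × 23% = 8659.86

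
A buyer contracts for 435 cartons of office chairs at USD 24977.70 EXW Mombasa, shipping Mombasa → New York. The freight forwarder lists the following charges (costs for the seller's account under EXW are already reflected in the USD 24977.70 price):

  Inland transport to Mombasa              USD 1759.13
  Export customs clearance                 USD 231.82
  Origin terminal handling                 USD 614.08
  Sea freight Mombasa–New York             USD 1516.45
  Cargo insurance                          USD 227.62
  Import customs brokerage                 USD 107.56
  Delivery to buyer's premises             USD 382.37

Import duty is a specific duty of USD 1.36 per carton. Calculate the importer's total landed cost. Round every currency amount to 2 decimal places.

EXW: the seller makes goods available at their premises; the buyer bears all onward costs.
CIF value = EXW price + inland to port + export clearance + origin terminal + freight + insurance = 24977.70 + 1759.13 + 231.82 + 614.08 + 1516.45 + 227.62 = 29326.80
Import duty = 435 × 1.36 = 591.60
Buyer bears: inland to port 1759.13 + export clearance 231.82 + origin terminal 614.08 + freight 1516.45 + insurance 227.62 + brokerage 107.56 + delivery 382.37 + duty 591.60 = 5430.63
Landed cost = invoice 24977.70 + 5430.63 = 30408.33

Total landed cost: USD 30408.33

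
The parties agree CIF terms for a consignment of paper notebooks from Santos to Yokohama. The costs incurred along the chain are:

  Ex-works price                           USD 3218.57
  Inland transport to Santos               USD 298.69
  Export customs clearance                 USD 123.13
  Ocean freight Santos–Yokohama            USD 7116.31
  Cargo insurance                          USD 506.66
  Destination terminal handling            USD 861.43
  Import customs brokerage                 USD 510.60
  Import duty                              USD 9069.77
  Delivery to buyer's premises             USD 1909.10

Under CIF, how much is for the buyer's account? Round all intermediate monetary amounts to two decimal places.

Buyer's account: USD 12350.90

CIF: the seller pays costs through ocean freight and marine insurance to the destination port.
Seller's account: goods 3218.57 + inland to port 298.69 + export clearance 123.13 + freight 7116.31 + insurance 506.66 = 11263.36
Buyer's account: destination terminal 861.43 + brokerage 510.60 + duty 9069.77 + delivery 1909.10 = 12350.90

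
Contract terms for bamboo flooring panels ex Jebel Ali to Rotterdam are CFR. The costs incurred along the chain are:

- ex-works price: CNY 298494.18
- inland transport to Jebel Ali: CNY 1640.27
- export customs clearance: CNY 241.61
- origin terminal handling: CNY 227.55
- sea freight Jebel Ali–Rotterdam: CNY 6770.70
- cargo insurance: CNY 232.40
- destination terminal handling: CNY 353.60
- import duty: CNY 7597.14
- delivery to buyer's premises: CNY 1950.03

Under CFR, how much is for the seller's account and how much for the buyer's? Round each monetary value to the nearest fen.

CFR: the seller pays costs through ocean freight to the destination port, but not insurance.
Seller's account: goods 298494.18 + inland to port 1640.27 + export clearance 241.61 + origin terminal 227.55 + freight 6770.70 = 307374.31
Buyer's account: insurance 232.40 + destination terminal 353.60 + duty 7597.14 + delivery 1950.03 = 10133.17

Seller: CNY 307374.31; buyer: CNY 10133.17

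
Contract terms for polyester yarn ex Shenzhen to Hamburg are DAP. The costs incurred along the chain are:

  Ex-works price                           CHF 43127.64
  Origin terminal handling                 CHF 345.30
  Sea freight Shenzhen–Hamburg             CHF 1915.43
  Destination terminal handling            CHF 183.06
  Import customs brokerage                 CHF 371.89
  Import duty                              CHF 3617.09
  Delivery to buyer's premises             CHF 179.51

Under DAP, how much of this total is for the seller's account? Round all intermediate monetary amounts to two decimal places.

DAP: the seller bears all costs to the named destination except import duty and clearance.
Seller's account: goods 43127.64 + origin terminal 345.30 + freight 1915.43 + destination terminal 183.06 + delivery 179.51 = 45750.94
Buyer's account: brokerage 371.89 + duty 3617.09 = 3988.98

Seller's account: CHF 45750.94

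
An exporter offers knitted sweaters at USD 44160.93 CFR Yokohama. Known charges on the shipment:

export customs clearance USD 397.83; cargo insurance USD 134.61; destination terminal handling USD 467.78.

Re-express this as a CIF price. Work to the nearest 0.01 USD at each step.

CIF price: USD 44295.54

Not relevant to the conversion: export clearance — on the seller under both CFR and CIF; already in the CFR price and stays in the CIF price. destination terminal — on the buyer under both terms; not part of either seller's price.
From CFR to CIF, the seller additionally bears: insurance.
CIF price = 44160.93 + 134.61 = 44295.54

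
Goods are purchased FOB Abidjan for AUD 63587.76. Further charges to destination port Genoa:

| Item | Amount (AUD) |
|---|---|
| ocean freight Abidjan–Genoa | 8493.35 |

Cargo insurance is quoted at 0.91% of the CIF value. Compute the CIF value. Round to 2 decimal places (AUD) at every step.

CIF value: AUD 72743.07

Let C be the CIF value. C = FOB price + freight + 0.91% × C
C − 0.91% × C = 63587.76 + 8493.35
0.9909 × C = 72081.11
C = 72081.11 / 0.9909 = 72743.07
Insurance premium = 0.91% × 72743.07 = 661.96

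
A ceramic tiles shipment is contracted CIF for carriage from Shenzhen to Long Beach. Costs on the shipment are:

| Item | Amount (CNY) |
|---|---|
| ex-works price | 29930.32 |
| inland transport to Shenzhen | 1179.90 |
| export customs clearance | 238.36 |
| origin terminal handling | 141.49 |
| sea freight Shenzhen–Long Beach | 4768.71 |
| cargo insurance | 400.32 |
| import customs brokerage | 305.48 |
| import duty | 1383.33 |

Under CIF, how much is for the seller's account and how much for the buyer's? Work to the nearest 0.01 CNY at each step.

CIF: the seller pays costs through ocean freight and marine insurance to the destination port.
Seller's account: goods 29930.32 + inland to port 1179.90 + export clearance 238.36 + origin terminal 141.49 + freight 4768.71 + insurance 400.32 = 36659.10
Buyer's account: brokerage 305.48 + duty 1383.33 = 1688.81

Seller: CNY 36659.10; buyer: CNY 1688.81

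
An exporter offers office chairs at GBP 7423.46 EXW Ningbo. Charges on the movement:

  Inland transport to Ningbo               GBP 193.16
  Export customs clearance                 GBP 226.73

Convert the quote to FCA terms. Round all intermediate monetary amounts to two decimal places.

FCA price: GBP 7843.35

From EXW to FCA, the seller additionally bears: inland to port, export clearance.
FCA price = 7423.46 + 193.16 + 226.73 = 7843.35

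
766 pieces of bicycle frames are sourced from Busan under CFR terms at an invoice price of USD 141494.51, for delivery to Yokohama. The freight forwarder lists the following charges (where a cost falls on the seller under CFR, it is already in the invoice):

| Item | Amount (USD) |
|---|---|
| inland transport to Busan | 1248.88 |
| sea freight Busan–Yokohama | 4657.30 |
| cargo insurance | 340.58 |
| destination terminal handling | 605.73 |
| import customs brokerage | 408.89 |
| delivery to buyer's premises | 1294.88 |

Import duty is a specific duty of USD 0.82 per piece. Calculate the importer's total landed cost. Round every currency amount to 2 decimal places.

Total landed cost: USD 144772.71

CFR: the seller pays costs through ocean freight to the destination port, but not insurance.
Already in the invoice (seller's account under CFR): inland to port, freight — exclude.
CIF value = CFR price + insurance = 141494.51 + 340.58 = 141835.09
Import duty = 766 × 0.82 = 628.12
Buyer bears: insurance 340.58 + destination terminal 605.73 + brokerage 408.89 + delivery 1294.88 + duty 628.12 = 3278.20
Landed cost = invoice 141494.51 + 3278.20 = 144772.71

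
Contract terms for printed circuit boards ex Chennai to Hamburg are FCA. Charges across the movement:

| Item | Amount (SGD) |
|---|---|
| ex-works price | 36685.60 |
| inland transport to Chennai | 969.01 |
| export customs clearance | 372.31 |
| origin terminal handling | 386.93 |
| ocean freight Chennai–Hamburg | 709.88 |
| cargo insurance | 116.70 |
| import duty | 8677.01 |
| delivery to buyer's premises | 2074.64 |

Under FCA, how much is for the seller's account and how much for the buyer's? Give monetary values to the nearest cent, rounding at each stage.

FCA: the seller delivers export-cleared goods to the carrier; the buyer bears costs from that point.
Seller's account: goods 36685.60 + inland to port 969.01 + export clearance 372.31 = 38026.92
Buyer's account: origin terminal 386.93 + freight 709.88 + insurance 116.70 + duty 8677.01 + delivery 2074.64 = 11965.16

Seller: SGD 38026.92; buyer: SGD 11965.16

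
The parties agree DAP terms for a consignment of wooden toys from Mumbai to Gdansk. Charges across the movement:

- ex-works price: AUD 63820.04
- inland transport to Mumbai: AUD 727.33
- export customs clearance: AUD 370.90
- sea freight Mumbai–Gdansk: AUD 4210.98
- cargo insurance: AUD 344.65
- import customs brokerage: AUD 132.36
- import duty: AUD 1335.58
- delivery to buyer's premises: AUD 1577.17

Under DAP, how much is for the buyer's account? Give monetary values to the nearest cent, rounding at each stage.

DAP: the seller bears all costs to the named destination except import duty and clearance.
Seller's account: goods 63820.04 + inland to port 727.33 + export clearance 370.90 + freight 4210.98 + insurance 344.65 + delivery 1577.17 = 71051.07
Buyer's account: brokerage 132.36 + duty 1335.58 = 1467.94

Buyer's account: AUD 1467.94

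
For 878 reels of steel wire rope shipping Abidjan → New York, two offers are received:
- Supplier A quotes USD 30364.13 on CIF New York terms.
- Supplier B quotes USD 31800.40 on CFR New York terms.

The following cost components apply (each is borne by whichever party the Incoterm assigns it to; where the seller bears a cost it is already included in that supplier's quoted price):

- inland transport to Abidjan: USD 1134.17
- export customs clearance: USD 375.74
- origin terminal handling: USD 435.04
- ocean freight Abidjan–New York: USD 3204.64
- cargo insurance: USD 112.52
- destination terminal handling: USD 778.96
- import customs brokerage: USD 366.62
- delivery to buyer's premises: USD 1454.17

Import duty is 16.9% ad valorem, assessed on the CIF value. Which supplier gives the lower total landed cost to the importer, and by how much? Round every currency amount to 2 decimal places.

Supplier A (CIF):
The CIF price already equals the CIF value: 30364.13
Import duty = 30364.13 × 16.9% = 5131.54
Buyer bears (A): 778.96 + 366.62 + 1454.17 = 2599.75
Landed cost (A) = invoice 30364.13 + 2599.75 + duty 5131.54 = 38095.42
Supplier B (CFR):
CIF value = CFR price + insurance = 31800.40 + 112.52 = 31912.92
Import duty = 31912.92 × 16.9% = 5393.28
Buyer bears (B): 112.52 + 778.96 + 366.62 + 1454.17 = 2712.27
Landed cost (B) = invoice 31800.40 + 2712.27 + duty 5393.28 = 39905.95
Difference = |38095.42 − 39905.95| = 1810.53

Supplier A is cheaper by USD 1810.53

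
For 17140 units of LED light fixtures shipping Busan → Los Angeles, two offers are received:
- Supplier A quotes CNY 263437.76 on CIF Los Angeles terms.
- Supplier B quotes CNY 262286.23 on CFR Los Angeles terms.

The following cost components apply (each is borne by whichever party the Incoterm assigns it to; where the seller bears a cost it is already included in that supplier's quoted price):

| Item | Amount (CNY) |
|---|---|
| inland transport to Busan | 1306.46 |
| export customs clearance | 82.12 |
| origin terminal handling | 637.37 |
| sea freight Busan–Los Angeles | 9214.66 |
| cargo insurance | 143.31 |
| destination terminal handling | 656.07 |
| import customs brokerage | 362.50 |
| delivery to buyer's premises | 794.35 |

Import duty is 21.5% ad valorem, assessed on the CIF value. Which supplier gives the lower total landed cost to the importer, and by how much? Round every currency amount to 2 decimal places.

Supplier A (CIF):
The CIF price already equals the CIF value: 263437.76
Import duty = 263437.76 × 21.5% = 56639.12
Buyer bears (A): 656.07 + 362.50 + 794.35 = 1812.92
Landed cost (A) = invoice 263437.76 + 1812.92 + duty 56639.12 = 321889.80
Supplier B (CFR):
CIF value = CFR price + insurance = 262286.23 + 143.31 = 262429.54
Import duty = 262429.54 × 21.5% = 56422.35
Buyer bears (B): 143.31 + 656.07 + 362.50 + 794.35 = 1956.23
Landed cost (B) = invoice 262286.23 + 1956.23 + duty 56422.35 = 320664.81
Difference = |321889.80 − 320664.81| = 1224.99

Supplier B is cheaper by CNY 1224.99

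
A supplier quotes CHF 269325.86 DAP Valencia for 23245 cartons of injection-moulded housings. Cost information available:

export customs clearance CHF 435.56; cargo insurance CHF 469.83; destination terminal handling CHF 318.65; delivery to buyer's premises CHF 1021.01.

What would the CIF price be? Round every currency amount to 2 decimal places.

CIF price: CHF 267986.20

Not relevant to the conversion: insurance, export clearance — on the seller under both DAP and CIF; already in the DAP price and stays in the CIF price.
From DAP to CIF, the seller no longer bears: destination terminal, delivery.
CIF price = 269325.86 − 318.65 − 1021.01 = 267986.20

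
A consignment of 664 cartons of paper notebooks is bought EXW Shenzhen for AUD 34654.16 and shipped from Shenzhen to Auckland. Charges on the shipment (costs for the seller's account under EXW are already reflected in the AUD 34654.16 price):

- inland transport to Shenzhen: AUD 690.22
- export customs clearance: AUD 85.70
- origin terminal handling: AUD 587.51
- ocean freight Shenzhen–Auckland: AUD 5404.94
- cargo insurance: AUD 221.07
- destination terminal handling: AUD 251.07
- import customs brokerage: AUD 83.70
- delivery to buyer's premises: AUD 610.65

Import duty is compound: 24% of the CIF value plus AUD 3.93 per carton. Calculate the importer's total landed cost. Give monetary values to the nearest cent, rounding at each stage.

Total landed cost: AUD 55193.00

EXW: the seller makes goods available at their premises; the buyer bears all onward costs.
CIF value = EXW price + inland to port + export clearance + origin terminal + freight + insurance = 34654.16 + 690.22 + 85.70 + 587.51 + 5404.94 + 221.07 = 41643.60
Ad valorem component: 41643.60 × 24% = 9994.46
Specific component: 664 × 3.93 = 2609.52
Import duty = 9994.46 + 2609.52 = 12603.98
Buyer bears: inland to port 690.22 + export clearance 85.70 + origin terminal 587.51 + freight 5404.94 + insurance 221.07 + destination terminal 251.07 + brokerage 83.70 + delivery 610.65 + duty 12603.98 = 20538.84
Landed cost = invoice 34654.16 + 20538.84 = 55193.00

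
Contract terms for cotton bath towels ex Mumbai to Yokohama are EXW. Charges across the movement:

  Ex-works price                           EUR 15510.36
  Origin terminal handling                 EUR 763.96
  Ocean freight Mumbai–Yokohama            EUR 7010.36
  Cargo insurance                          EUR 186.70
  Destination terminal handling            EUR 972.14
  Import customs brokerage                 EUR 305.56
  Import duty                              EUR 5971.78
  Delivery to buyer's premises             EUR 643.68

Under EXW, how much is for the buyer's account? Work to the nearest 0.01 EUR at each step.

EXW: the seller makes goods available at their premises; the buyer bears all onward costs.
Seller's account: goods 15510.36 = 15510.36
Buyer's account: origin terminal 763.96 + freight 7010.36 + insurance 186.70 + destination terminal 972.14 + brokerage 305.56 + duty 5971.78 + delivery 643.68 = 15854.18

Buyer's account: EUR 15854.18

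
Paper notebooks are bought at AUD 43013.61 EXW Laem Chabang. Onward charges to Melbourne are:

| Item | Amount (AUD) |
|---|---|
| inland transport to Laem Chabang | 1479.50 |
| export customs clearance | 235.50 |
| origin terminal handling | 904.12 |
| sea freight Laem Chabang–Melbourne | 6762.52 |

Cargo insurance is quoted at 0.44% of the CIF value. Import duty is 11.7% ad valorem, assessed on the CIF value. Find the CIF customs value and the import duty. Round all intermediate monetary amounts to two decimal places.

Let C be the CIF value. C = EXW price + pre-shipment costs + freight + 0.44% × C
C − 0.44% × C = 43013.61 + 1479.50 + 235.50 + 904.12 + 6762.52
0.9956 × C = 52395.25
C = 52395.25 / 0.9956 = 52626.81
Insurance premium = 0.44% × 52626.81 = 231.56
Import duty = 52626.81 × 11.7% = 6157.34

CIF value: AUD 52626.81; import duty: AUD 6157.34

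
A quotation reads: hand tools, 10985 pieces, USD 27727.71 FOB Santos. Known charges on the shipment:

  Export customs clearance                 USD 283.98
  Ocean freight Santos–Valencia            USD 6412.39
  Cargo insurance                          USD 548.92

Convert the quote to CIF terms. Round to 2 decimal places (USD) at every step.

CIF price: USD 34689.02

Not relevant to the conversion: export clearance — on the seller under both FOB and CIF; already in the FOB price and stays in the CIF price.
From FOB to CIF, the seller additionally bears: freight, insurance.
CIF price = 27727.71 + 6412.39 + 548.92 = 34689.02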